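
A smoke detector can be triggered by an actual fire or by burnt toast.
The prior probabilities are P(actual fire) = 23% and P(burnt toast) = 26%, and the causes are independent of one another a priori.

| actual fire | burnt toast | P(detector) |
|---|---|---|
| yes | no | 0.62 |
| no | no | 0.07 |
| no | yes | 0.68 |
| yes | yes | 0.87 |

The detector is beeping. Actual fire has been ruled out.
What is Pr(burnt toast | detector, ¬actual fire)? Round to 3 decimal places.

Numerator (weight on configurations with burnt toast): 0.68·0.26 = 0.176800
Normalizer over all consistent configurations: 0.07·0.74 + 0.68·0.26 = 0.228600
Posterior = 0.176800 / 0.228600 ≈ 0.773

Pr(burnt toast | detector, ¬actual fire) ≈ 0.773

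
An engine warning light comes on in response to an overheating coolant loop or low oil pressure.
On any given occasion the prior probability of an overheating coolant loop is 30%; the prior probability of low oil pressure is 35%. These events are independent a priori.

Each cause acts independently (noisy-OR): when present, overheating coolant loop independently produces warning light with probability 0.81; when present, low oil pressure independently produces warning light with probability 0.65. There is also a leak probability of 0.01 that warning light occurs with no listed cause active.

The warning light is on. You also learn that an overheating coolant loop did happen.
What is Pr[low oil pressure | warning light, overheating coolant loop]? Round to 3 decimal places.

Pr[low oil pressure | warning light, overheating coolant loop] ≈ 0.383

Under noisy-OR, P(warning light | causes) = 1 − (1−0.01)·∏(1−qᵢ) over the active causes.
Sum P(warning light|·) weighted by the priors over both values of low oil pressure:
  P(warning light | overheating coolant loop) = 0.8119·0.65 + 0.934165·0.35
        = 0.527735 + 0.326958 = 0.854693
The terms with low oil pressure present sum to 0.326958, so
  P(low oil pressure | warning light, overheating coolant loop) = 0.326958 / 0.854693 ≈ 0.383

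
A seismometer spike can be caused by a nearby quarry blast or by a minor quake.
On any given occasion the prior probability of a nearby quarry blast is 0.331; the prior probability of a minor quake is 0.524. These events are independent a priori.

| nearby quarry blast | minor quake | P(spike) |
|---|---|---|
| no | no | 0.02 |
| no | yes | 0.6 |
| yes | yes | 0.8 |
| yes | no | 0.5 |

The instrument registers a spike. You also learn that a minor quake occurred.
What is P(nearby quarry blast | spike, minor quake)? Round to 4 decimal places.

P(spike | minor quake) = 0.6·0.669 + 0.8·0.331 = 0.401400 + 0.264800 = 0.666200
Of this, 0.264800 comes from 0.8·0.331 (the nearby quarry blast=true cases).
So P(nearby quarry blast | spike, minor quake) = 0.264800/0.666200 ≈ 0.3975.

P(nearby quarry blast | spike, minor quake) ≈ 0.3975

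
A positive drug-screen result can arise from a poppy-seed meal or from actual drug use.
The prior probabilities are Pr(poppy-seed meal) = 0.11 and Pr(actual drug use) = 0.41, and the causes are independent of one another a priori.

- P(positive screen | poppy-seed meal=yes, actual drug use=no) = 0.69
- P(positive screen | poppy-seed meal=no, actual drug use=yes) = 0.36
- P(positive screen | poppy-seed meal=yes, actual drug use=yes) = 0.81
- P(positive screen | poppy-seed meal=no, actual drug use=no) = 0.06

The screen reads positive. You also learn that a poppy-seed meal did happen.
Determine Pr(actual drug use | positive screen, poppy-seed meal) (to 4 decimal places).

Weight on actual drug use=true, given the evidence: 0.81·0.41 = 0.332100
Normalizer over all consistent configurations: 0.69·0.59 + 0.81·0.41 = 0.739200
Posterior = 0.332100 / 0.739200 ≈ 0.4493

Pr(actual drug use | positive screen, poppy-seed meal) ≈ 0.4493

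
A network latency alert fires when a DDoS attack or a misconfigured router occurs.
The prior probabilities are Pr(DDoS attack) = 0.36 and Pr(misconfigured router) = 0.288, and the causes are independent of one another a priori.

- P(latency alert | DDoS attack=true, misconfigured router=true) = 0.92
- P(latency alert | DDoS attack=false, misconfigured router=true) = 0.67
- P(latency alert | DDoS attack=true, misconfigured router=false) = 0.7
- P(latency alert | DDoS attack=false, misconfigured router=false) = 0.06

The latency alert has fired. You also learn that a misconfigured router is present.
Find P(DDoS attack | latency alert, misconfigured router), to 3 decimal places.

P(DDoS attack | latency alert, misconfigured router) ≈ 0.436

P(latency alert | misconfigured router) = 0.67·0.64 + 0.92·0.36 = 0.428800 + 0.331200 = 0.760000
Of this, 0.331200 comes from 0.92·0.36 (the DDoS attack=true cases).
P(DDoS attack | latency alert, misconfigured router) = 0.331200 / 0.760000 ≈ 0.436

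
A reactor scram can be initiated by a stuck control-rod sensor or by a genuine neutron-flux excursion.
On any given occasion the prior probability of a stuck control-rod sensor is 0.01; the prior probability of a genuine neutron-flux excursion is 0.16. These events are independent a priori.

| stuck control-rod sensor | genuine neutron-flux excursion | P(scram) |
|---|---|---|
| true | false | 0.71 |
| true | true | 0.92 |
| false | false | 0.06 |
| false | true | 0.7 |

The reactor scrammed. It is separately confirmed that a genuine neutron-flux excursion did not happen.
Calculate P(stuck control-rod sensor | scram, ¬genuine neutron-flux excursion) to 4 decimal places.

Enumerate both values of stuck control-rod sensor and weight by the priors:
  P(scram | ¬genuine neutron-flux excursion) = 0.06*0.99 + 0.71*0.01
        = 0.059400 + 0.007100 = 0.066500
Keeping only the stuck control-rod sensor-present terms gives 0.007100, so
  P(stuck control-rod sensor | scram, ¬genuine neutron-flux excursion) = 0.007100 / 0.066500 ≈ 0.1068

P(stuck control-rod sensor | scram, ¬genuine neutron-flux excursion) ≈ 0.1068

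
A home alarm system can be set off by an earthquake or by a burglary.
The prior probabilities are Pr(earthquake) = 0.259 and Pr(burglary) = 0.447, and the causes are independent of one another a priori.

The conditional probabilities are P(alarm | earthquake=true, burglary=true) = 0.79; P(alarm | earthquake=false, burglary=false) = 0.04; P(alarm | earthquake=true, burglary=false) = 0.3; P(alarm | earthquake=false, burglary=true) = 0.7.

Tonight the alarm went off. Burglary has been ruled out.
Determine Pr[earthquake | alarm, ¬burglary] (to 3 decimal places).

Weight on earthquake=true, given the evidence: 0.3·0.259 = 0.077700
Denominator P(alarm | ¬burglary): 0.04·0.741 + 0.3·0.259 = 0.107340
Posterior = 0.077700 / 0.107340 ≈ 0.724

Pr[earthquake | alarm, ¬burglary] ≈ 0.724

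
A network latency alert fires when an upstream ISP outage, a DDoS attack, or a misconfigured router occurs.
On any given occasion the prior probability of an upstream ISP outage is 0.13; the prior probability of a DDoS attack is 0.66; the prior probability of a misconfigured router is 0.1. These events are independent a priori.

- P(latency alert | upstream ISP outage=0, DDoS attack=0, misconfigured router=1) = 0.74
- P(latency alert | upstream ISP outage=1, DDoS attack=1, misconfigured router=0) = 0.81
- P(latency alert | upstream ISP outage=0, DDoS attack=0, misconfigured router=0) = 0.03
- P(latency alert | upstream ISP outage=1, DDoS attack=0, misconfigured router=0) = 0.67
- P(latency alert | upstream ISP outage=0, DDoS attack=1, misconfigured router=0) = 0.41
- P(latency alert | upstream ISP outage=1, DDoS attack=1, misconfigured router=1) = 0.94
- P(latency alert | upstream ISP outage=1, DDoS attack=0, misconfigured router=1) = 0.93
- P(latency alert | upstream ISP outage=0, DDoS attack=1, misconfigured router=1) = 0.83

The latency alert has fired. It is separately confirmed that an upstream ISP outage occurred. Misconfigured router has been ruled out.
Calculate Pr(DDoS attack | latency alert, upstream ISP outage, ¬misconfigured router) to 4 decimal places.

Pr(DDoS attack | latency alert, upstream ISP outage, ¬misconfigured router) ≈ 0.7012

P(latency alert | upstream ISP outage, ¬misconfigured router) = 0.67×0.34 + 0.81×0.66 = 0.227800 + 0.534600 = 0.762400
Restricting to configurations with DDoS attack present: 0.81×0.66 = 0.534600.
So P(DDoS attack | latency alert, upstream ISP outage, ¬misconfigured router) = 0.534600/0.762400 ≈ 0.7012.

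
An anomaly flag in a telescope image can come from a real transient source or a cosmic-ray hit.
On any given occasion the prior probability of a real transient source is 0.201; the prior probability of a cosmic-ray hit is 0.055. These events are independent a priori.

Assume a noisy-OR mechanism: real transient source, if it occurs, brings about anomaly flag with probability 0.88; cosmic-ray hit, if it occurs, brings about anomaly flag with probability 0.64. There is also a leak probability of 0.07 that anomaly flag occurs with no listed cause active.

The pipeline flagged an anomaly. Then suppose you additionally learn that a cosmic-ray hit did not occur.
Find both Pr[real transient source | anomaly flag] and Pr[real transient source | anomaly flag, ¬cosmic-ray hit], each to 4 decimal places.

Pr[real transient source | anomaly flag] ≈ 0.6860; Pr[real transient source | anomaly flag, ¬cosmic-ray hit] ≈ 0.7615

Under noisy-OR, P(anomaly flag | causes) = 1 − (1−0.07)·∏(1−qᵢ) over the active causes.
Sum P(anomaly flag|·) weighted by the priors over the 4 (real transient source, cosmic-ray hit) configurations:
  P(anomaly flag) = 0.07×0.799×0.945 + 0.6652×0.799×0.055 + 0.8884×0.201×0.945 + 0.959824×0.201×0.055
        = 0.052854 + 0.029232 + 0.168747 + 0.010611 = 0.261444
Keeping only the real transient source-present terms gives 0.179358, so
  P(real transient source | anomaly flag) = 0.179358 / 0.261444 ≈ 0.6860

Now also conditioning on cosmic-ray hit≠true:
Numerator (weight on configurations with real transient source): 0.8884×0.201 = 0.178568
The normalizing constant is 0.07×0.799 + 0.8884×0.201 = 0.234498
Posterior = 0.178568 / 0.234498 ≈ 0.7615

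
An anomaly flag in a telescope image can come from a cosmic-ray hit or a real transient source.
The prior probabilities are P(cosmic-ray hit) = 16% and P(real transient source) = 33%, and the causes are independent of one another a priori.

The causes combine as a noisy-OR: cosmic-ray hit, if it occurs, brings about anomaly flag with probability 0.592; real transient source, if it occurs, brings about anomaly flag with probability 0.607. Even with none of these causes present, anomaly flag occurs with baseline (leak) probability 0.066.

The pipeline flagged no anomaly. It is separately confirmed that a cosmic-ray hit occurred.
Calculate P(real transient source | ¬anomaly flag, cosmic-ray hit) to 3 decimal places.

P(real transient source | ¬anomaly flag, cosmic-ray hit) ≈ 0.162

Under noisy-OR, P(anomaly flag | causes) = 1 − (1−0.066)·∏(1−qᵢ) over the active causes.
P(¬anomaly flag | cosmic-ray hit) = 0.381072×0.67 + 0.149761×0.33 = 0.255318 + 0.049421 = 0.304739
The real transient source-present share is 0.149761×0.33 = 0.049421.
Hence the posterior is 0.049421/0.304739 ≈ 0.162.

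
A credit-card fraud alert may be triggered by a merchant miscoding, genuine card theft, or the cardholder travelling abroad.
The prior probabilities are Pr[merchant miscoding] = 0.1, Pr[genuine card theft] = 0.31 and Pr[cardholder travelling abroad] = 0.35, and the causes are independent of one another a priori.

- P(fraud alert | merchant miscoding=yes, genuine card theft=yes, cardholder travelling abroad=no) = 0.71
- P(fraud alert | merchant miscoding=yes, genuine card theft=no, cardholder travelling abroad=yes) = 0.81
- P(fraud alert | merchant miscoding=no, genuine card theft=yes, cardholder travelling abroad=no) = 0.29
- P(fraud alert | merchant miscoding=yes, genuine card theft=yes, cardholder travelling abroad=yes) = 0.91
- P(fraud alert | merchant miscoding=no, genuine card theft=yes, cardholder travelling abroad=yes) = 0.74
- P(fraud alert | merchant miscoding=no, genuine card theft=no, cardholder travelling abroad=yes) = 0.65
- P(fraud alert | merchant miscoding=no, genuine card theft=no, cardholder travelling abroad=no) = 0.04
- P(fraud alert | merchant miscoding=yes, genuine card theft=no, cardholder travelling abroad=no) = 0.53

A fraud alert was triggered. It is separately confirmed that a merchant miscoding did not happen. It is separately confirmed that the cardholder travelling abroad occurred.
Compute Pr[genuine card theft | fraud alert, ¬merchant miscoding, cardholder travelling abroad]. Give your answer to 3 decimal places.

Weight on genuine card theft=true, given the evidence: 0.74*0.31 = 0.229400
The normalizing constant is 0.65*0.69 + 0.74*0.31 = 0.677900
P(genuine card theft | fraud alert, ¬merchant miscoding, cardholder travelling abroad) = 0.229400/0.677900 ≈ 0.338

Pr[genuine card theft | fraud alert, ¬merchant miscoding, cardholder travelling abroad] ≈ 0.338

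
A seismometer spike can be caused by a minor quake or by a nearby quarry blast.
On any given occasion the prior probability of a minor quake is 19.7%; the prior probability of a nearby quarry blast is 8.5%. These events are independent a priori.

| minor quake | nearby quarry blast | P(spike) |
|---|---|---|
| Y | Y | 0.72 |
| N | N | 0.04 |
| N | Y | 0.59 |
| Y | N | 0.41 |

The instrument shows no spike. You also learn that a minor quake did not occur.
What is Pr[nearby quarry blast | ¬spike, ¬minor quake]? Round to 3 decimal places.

Pr[nearby quarry blast | ¬spike, ¬minor quake] ≈ 0.038

Sum P(¬spike|·) weighted by the priors over both values of nearby quarry blast:
  P(¬spike | ¬minor quake) = 0.96·0.915 + 0.41·0.085
        = 0.878400 + 0.034850 = 0.913250
Keeping only the nearby quarry blast-present terms gives 0.034850, so
  P(nearby quarry blast | ¬spike, ¬minor quake) = 0.034850 / 0.913250 ≈ 0.038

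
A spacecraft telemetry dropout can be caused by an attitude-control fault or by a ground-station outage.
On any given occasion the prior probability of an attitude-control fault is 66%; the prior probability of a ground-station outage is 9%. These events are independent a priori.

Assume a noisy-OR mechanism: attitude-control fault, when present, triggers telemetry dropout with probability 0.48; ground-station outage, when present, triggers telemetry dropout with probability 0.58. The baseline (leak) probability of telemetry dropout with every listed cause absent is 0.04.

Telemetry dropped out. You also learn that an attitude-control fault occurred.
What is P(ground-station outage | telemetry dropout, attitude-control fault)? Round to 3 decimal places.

Under noisy-OR, P(telemetry dropout | causes) = 1 − (1−0.04)·∏(1−qᵢ) over the active causes.
For the numerator, keep only ground-station outage=true terms: 0.790336*0.09 = 0.071130
Normalizer over all consistent configurations: 0.5008*0.91 + 0.790336*0.09 = 0.526858
P(ground-station outage | telemetry dropout, attitude-control fault) = 0.071130/0.526858 ≈ 0.135

P(ground-station outage | telemetry dropout, attitude-control fault) ≈ 0.135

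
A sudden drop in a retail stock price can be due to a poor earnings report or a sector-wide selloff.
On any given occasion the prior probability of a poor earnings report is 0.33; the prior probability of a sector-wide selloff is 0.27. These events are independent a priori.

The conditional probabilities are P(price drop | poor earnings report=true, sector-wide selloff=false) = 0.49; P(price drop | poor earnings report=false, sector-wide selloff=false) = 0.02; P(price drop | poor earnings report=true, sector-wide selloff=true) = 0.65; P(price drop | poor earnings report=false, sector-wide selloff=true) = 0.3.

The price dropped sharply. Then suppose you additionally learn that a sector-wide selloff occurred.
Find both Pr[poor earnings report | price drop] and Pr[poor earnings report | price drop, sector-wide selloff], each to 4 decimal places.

Weight on poor earnings report=true, given the evidence: 0.118041 + 0.057915 = 0.175956
Denominator P(price drop): 0.02*0.67*0.73 + 0.3*0.67*0.27 + 0.49*0.33*0.73 + 0.65*0.33*0.27 = 0.240008
P(poor earnings report | price drop) = 0.175956/0.240008 ≈ 0.7331

Now condition on the additional information:
Weight on poor earnings report=true, given the evidence: 0.65×0.33 = 0.214500
The normalizing constant is 0.3×0.67 + 0.65×0.33 = 0.415500
P(poor earnings report | price drop, sector-wide selloff) = 0.214500/0.415500 ≈ 0.5162
Conditioning on sector-wide selloff lowers the posterior on poor earnings report: the classic explaining-away effect in a common-effect structure.

Pr[poor earnings report | price drop] ≈ 0.7331; Pr[poor earnings report | price drop, sector-wide selloff] ≈ 0.5162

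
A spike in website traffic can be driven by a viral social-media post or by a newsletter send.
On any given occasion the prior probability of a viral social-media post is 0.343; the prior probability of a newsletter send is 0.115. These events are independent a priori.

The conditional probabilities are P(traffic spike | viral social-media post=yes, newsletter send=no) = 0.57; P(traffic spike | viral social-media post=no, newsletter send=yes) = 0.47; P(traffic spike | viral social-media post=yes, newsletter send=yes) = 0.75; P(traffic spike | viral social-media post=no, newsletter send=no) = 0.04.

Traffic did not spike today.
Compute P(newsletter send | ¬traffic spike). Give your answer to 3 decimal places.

P(newsletter send | ¬traffic spike) ≈ 0.068

Sum P(¬traffic spike|·) weighted by the priors over the 4 (viral social-media post, newsletter send) configurations:
  P(¬traffic spike) = 0.96*0.657*0.885 + 0.53*0.657*0.115 + 0.43*0.343*0.885 + 0.25*0.343*0.115
        = 0.558187 + 0.040044 + 0.130529 + 0.009861 = 0.738621
Configurations with newsletter send contribute 0.049905, so
  P(newsletter send | ¬traffic spike) = 0.049905 / 0.738621 ≈ 0.068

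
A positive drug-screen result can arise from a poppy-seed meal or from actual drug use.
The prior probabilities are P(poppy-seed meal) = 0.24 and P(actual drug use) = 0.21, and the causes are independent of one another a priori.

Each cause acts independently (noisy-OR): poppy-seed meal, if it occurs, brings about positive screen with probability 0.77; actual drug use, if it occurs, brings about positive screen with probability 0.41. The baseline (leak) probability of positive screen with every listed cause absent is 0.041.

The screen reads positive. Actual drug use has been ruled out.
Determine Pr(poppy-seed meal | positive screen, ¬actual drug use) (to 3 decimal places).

Under noisy-OR, P(positive screen | causes) = 1 − (1−0.041)·∏(1−qᵢ) over the active causes.
P(positive screen | ¬actual drug use) = 0.041*0.76 + 0.77943*0.24 = 0.031160 + 0.187063 = 0.218223
The poppy-seed meal-present share is 0.77943*0.24 = 0.187063.
So P(poppy-seed meal | positive screen, ¬actual drug use) = 0.187063/0.218223 ≈ 0.857.

Pr(poppy-seed meal | positive screen, ¬actual drug use) ≈ 0.857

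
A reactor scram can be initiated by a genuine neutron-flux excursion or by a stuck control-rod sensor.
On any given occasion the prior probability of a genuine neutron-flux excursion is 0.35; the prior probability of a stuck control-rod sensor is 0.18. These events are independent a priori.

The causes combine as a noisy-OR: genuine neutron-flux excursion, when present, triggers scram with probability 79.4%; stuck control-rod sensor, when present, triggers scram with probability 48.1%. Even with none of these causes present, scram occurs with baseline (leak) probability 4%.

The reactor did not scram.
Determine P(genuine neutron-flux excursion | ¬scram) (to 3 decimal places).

P(genuine neutron-flux excursion | ¬scram) ≈ 0.100

Under noisy-OR, P(scram | causes) = 1 − (1−0.04)·∏(1−qᵢ) over the active causes.
For the numerator, keep only genuine neutron-flux excursion=true terms: 0.056757 + 0.006466 = 0.063223
Denominator P(¬scram): 0.96×0.65×0.82 + 0.49824×0.65×0.18 + 0.19776×0.35×0.82 + 0.102637×0.35×0.18 = 0.633197
P(genuine neutron-flux excursion | ¬scram) = 0.063223/0.633197 ≈ 0.100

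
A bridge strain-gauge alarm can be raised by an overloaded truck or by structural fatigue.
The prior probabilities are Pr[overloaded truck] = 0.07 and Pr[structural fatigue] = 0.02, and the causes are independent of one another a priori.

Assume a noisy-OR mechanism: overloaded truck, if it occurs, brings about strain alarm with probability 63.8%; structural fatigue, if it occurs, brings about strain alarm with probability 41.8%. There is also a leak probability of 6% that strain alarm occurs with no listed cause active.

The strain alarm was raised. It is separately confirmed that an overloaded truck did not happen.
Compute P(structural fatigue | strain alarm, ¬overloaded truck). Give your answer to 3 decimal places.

Under noisy-OR, P(strain alarm | causes) = 1 − (1−0.06)·∏(1−qᵢ) over the active causes.
Weight on structural fatigue=true, given the evidence: 0.45292×0.02 = 0.009058
Normalizer over all consistent configurations: 0.06×0.98 + 0.45292×0.02 = 0.067858
Posterior = 0.009058 / 0.067858 ≈ 0.133

P(structural fatigue | strain alarm, ¬overloaded truck) ≈ 0.133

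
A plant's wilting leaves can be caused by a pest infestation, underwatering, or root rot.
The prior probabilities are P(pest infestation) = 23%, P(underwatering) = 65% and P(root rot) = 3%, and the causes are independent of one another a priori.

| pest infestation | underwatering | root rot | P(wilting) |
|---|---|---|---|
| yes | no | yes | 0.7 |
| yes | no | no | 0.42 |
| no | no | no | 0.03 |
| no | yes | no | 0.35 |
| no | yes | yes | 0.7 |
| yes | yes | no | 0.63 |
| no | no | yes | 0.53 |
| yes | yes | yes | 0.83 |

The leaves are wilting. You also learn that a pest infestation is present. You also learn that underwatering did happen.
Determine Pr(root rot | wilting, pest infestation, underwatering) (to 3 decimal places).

P(wilting | pest infestation, underwatering) = 0.63*0.97 + 0.83*0.03 = 0.611100 + 0.024900 = 0.636000
Of this, 0.024900 comes from 0.83*0.03 (the root rot=true cases).
Hence the posterior is 0.024900/0.636000 ≈ 0.039.

Pr(root rot | wilting, pest infestation, underwatering) ≈ 0.039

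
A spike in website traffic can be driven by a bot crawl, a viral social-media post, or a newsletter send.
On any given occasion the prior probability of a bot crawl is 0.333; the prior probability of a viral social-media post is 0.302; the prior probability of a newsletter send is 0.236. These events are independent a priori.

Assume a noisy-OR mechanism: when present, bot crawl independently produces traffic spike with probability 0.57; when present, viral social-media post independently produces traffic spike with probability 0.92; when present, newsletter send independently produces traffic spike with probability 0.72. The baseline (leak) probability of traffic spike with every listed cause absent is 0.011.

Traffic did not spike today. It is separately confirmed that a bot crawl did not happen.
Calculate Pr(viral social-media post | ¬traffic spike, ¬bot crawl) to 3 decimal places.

Pr(viral social-media post | ¬traffic spike, ¬bot crawl) ≈ 0.033

Under noisy-OR, P(traffic spike | causes) = 1 − (1−0.011)·∏(1−qᵢ) over the active causes.
P(¬traffic spike | ¬bot crawl) = 0.989·0.698·0.764 + 0.27692·0.698·0.236 + 0.07912·0.302·0.764 + 0.022154·0.302·0.236 = 0.527406 + 0.045616 + 0.018255 + 0.001579 = 0.592856
Restricting to configurations with viral social-media post present: 0.018255 + 0.001579 = 0.019834.
P(viral social-media post | ¬traffic spike, ¬bot crawl) = 0.019834 / 0.592856 ≈ 0.033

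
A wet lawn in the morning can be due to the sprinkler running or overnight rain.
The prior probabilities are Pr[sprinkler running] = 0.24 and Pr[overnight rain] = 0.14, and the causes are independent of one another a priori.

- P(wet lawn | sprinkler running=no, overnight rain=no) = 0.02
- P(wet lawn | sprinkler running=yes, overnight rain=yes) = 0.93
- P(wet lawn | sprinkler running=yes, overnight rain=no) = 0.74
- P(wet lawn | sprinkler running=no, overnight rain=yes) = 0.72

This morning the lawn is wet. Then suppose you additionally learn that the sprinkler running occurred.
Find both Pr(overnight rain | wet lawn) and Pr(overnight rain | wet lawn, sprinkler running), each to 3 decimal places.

P(wet lawn) = 0.02*0.76*0.86 + 0.72*0.76*0.14 + 0.74*0.24*0.86 + 0.93*0.24*0.14 = 0.013072 + 0.076608 + 0.152736 + 0.031248 = 0.273664
The overnight rain-present share is 0.076608 + 0.031248 = 0.107856.
P(overnight rain | wet lawn) = 0.107856 / 0.273664 ≈ 0.394

Now condition on the additional information:
Enumerate both values of overnight rain and weight by the priors:
  P(wet lawn | sprinkler running) = 0.74×0.86 + 0.93×0.14
        = 0.636400 + 0.130200 = 0.766600
The terms with overnight rain present sum to 0.130200, so
  P(overnight rain | wet lawn, sprinkler running) = 0.130200 / 0.766600 ≈ 0.170
— sprinkler running explains away the evidence for overnight rain.

Pr(overnight rain | wet lawn) ≈ 0.394; Pr(overnight rain | wet lawn, sprinkler running) ≈ 0.170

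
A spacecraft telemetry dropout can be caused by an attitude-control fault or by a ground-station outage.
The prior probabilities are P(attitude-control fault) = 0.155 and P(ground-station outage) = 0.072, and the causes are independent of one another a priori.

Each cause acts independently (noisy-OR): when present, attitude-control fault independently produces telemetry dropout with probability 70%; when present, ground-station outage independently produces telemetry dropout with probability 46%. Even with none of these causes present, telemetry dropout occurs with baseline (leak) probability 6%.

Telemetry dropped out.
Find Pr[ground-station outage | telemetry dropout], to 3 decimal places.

Under noisy-OR, P(telemetry dropout | causes) = 1 − (1−0.06)·∏(1−qᵢ) over the active causes.
Numerator (weight on configurations with ground-station outage): 0.029958 + 0.009461 = 0.039419
The normalizing constant is 0.06*0.845*0.928 + 0.4924*0.845*0.072 + 0.718*0.155*0.928 + 0.84772*0.155*0.072 = 0.189746
P(ground-station outage | telemetry dropout) = 0.039419/0.189746 ≈ 0.208

Pr[ground-station outage | telemetry dropout] ≈ 0.208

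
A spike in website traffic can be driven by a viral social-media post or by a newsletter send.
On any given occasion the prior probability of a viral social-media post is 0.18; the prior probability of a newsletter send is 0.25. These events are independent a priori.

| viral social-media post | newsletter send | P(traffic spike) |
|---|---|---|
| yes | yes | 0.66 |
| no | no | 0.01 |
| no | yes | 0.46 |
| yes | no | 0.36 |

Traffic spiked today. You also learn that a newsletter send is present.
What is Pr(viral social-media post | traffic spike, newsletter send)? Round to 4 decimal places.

For the numerator, keep only viral social-media post=true terms: 0.66·0.18 = 0.118800
The normalizing constant is 0.46·0.82 + 0.66·0.18 = 0.496000
Posterior = 0.118800 / 0.496000 ≈ 0.2395

Pr(viral social-media post | traffic spike, newsletter send) ≈ 0.2395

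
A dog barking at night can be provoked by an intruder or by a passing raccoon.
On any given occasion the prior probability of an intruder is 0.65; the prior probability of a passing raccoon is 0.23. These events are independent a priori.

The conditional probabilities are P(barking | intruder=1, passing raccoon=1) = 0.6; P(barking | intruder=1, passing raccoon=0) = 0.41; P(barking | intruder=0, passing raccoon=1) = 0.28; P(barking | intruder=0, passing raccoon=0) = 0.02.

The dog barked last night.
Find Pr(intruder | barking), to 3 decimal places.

Pr(intruder | barking) ≈ 0.913

P(barking) = 0.02*0.35*0.77 + 0.28*0.35*0.23 + 0.41*0.65*0.77 + 0.6*0.65*0.23 = 0.005390 + 0.022540 + 0.205205 + 0.089700 = 0.322835
The intruder-present share is 0.205205 + 0.089700 = 0.294905.
Hence the posterior is 0.294905/0.322835 ≈ 0.913.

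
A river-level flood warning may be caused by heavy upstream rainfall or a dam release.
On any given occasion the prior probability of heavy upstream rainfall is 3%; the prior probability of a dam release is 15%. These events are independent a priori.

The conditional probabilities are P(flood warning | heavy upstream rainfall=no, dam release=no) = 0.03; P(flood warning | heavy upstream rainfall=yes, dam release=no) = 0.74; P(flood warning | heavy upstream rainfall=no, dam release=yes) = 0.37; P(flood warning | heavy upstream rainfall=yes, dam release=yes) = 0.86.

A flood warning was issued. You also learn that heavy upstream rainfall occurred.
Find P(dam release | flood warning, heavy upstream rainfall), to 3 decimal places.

P(flood warning | heavy upstream rainfall) = 0.74×0.85 + 0.86×0.15 = 0.629000 + 0.129000 = 0.758000
Restricting to configurations with dam release present: 0.86×0.15 = 0.129000.
Hence the posterior is 0.129000/0.758000 ≈ 0.170.

P(dam release | flood warning, heavy upstream rainfall) ≈ 0.170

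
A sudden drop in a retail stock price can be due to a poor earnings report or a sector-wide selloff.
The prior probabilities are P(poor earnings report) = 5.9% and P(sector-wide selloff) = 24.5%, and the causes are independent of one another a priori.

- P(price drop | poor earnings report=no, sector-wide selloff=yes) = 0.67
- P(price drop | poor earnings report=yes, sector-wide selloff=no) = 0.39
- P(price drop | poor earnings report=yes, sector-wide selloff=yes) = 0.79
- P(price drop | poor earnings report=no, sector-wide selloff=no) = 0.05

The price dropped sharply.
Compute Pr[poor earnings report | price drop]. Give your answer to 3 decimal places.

By total probability over the 4 (poor earnings report, sector-wide selloff) configurations:
  P(price drop) = 0.05×0.941×0.755 + 0.67×0.941×0.245 + 0.39×0.059×0.755 + 0.79×0.059×0.245
        = 0.035523 + 0.154465 + 0.017373 + 0.011419 = 0.218780
Keeping only the poor earnings report-present terms gives 0.028792, so
  P(poor earnings report | price drop) = 0.028792 / 0.218780 ≈ 0.132

Pr[poor earnings report | price drop] ≈ 0.132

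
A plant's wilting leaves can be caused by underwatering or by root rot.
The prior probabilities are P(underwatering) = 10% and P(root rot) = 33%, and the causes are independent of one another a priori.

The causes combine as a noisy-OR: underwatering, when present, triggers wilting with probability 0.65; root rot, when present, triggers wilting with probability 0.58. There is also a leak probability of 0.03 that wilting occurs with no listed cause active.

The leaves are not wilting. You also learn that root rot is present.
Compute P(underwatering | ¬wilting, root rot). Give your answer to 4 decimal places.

Under noisy-OR, P(wilting | causes) = 1 − (1−0.03)·∏(1−qᵢ) over the active causes.
P(¬wilting | root rot) = 0.4074×0.9 + 0.14259×0.1 = 0.366660 + 0.014259 = 0.380919
Of this, 0.014259 comes from 0.14259×0.1 (the underwatering=true cases).
So P(underwatering | ¬wilting, root rot) = 0.014259/0.380919 ≈ 0.0374.

P(underwatering | ¬wilting, root rot) ≈ 0.0374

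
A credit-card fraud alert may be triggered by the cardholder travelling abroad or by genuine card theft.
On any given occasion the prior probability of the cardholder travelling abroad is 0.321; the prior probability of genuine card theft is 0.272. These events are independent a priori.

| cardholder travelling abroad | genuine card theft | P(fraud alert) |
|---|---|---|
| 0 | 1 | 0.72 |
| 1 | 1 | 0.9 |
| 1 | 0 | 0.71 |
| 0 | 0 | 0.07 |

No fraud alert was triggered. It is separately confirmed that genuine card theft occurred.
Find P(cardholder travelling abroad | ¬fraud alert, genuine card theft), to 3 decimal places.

P(cardholder travelling abroad | ¬fraud alert, genuine card theft) ≈ 0.144

Numerator (weight on configurations with cardholder travelling abroad): 0.1*0.321 = 0.032100
Normalizer over all consistent configurations: 0.28*0.679 + 0.1*0.321 = 0.222220
P(cardholder travelling abroad | ¬fraud alert, genuine card theft) = 0.032100/0.222220 ≈ 0.144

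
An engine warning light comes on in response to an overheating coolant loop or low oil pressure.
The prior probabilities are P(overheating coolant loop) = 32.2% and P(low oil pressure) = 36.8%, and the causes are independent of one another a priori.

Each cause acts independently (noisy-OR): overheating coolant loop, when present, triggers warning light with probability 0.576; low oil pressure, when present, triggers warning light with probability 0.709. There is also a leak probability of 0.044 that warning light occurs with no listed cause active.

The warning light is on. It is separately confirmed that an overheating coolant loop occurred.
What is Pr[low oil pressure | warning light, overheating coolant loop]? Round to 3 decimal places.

Pr[low oil pressure | warning light, overheating coolant loop] ≈ 0.463

Under noisy-OR, P(warning light | causes) = 1 − (1−0.044)·∏(1−qᵢ) over the active causes.
P(warning light | overheating coolant loop) = 0.594656·0.632 + 0.882045·0.368 = 0.375823 + 0.324593 = 0.700416
Restricting to configurations with low oil pressure present: 0.882045·0.368 = 0.324593.
P(low oil pressure | warning light, overheating coolant loop) = 0.324593 / 0.700416 ≈ 0.463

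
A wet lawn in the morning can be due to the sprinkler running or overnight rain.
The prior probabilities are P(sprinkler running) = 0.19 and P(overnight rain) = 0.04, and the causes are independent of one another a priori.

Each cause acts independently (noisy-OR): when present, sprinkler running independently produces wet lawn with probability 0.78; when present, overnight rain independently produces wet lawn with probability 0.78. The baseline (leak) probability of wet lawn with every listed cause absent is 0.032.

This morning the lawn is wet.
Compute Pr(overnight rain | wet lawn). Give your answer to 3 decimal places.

Pr(overnight rain | wet lawn) ≈ 0.163

Under noisy-OR, P(wet lawn | causes) = 1 − (1−0.032)·∏(1−qᵢ) over the active causes.
By total probability over the 4 (sprinkler running, overnight rain) configurations:
  P(wet lawn) = 0.032·0.81·0.96 + 0.78704·0.81·0.04 + 0.78704·0.19·0.96 + 0.953149·0.19·0.04
        = 0.024883 + 0.025500 + 0.143556 + 0.007244 = 0.201183
Configurations with overnight rain contribute 0.032744, so
  P(overnight rain | wet lawn) = 0.032744 / 0.201183 ≈ 0.163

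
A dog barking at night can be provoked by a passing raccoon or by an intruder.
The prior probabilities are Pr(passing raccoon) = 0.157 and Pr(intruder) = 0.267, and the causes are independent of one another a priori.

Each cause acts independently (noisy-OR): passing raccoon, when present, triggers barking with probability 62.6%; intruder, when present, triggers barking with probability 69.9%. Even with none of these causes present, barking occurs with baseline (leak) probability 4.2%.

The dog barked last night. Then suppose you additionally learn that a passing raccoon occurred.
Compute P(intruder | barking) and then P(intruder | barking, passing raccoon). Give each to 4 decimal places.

Under noisy-OR, P(barking | causes) = 1 − (1−0.042)·∏(1−qᵢ) over the active causes.
P(barking) = 0.042·0.843·0.733 + 0.711642·0.843·0.267 + 0.641708·0.157·0.733 + 0.892154·0.157·0.267 = 0.025953 + 0.160177 + 0.073848 + 0.037398 = 0.297376
The intruder-present share is 0.160177 + 0.037398 = 0.197575.
Hence the posterior is 0.197575/0.297376 ≈ 0.6644.

Now condition on the additional information:
Sum P(barking|·) weighted by the priors over both values of intruder:
  P(barking | passing raccoon) = 0.641708*0.733 + 0.892154*0.267
        = 0.470372 + 0.238205 = 0.708577
Configurations with intruder contribute 0.238205, so
  P(intruder | barking, passing raccoon) = 0.238205 / 0.708577 ≈ 0.3362

P(intruder | barking) ≈ 0.6644; P(intruder | barking, passing raccoon) ≈ 0.3362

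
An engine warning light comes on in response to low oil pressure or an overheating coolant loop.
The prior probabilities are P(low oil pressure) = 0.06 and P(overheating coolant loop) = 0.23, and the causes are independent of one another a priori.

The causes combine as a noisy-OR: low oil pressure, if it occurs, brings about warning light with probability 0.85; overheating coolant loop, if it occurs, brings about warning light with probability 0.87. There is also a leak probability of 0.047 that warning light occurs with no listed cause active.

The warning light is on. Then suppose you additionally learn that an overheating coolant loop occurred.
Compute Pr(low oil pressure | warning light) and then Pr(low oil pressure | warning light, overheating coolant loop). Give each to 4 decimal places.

Under noisy-OR, P(warning light | causes) = 1 − (1−0.047)·∏(1−qᵢ) over the active causes.
By total probability over the 4 (low oil pressure, overheating coolant loop) configurations:
  P(warning light) = 0.047*0.94*0.77 + 0.87611*0.94*0.23 + 0.85705*0.06*0.77 + 0.981417*0.06*0.23
        = 0.034019 + 0.189415 + 0.039596 + 0.013544 = 0.276574
Keeping only the low oil pressure-present terms gives 0.053140, so
  P(low oil pressure | warning light) = 0.053140 / 0.276574 ≈ 0.1921

Now condition on the additional information:
Sum P(warning light|·) weighted by the priors over both values of low oil pressure:
  P(warning light | overheating coolant loop) = 0.87611*0.94 + 0.981417*0.06
        = 0.823543 + 0.058885 = 0.882428
Keeping only the low oil pressure-present terms gives 0.058885, so
  P(low oil pressure | warning light, overheating coolant loop) = 0.058885 / 0.882428 ≈ 0.0667

Pr(low oil pressure | warning light) ≈ 0.1921; Pr(low oil pressure | warning light, overheating coolant loop) ≈ 0.0667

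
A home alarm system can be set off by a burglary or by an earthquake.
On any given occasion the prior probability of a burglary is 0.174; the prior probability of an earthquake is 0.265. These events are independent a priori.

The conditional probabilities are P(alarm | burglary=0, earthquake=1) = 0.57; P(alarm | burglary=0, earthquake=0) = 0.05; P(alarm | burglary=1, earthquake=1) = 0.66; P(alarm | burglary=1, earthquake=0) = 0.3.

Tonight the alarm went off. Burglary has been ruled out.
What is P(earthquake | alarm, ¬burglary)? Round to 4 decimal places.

Numerator (weight on configurations with earthquake): 0.57·0.265 = 0.151050
Denominator P(alarm | ¬burglary): 0.05·0.735 + 0.57·0.265 = 0.187800
Posterior = 0.151050 / 0.187800 ≈ 0.8043

P(earthquake | alarm, ¬burglary) ≈ 0.8043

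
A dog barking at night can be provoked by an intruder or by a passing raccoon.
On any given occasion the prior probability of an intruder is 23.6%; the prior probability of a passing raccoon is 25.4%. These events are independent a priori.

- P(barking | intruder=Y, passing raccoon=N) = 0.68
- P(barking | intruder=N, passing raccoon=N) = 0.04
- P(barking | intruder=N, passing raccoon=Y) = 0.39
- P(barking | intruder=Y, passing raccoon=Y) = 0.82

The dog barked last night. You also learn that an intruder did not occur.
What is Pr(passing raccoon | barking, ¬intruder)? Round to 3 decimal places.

P(barking | ¬intruder) = 0.04·0.746 + 0.39·0.254 = 0.029840 + 0.099060 = 0.128900
Of this, 0.099060 comes from 0.39·0.254 (the passing raccoon=true cases).
P(passing raccoon | barking, ¬intruder) = 0.099060 / 0.128900 ≈ 0.769

Pr(passing raccoon | barking, ¬intruder) ≈ 0.769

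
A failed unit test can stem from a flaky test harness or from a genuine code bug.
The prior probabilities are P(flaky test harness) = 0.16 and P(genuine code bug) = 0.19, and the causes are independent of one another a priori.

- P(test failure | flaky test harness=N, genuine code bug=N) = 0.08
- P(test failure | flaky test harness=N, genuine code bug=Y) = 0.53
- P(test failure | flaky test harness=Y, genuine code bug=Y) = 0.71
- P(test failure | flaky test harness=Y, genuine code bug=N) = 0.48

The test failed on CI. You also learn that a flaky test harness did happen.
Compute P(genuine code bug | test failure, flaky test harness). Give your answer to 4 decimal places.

Weight on genuine code bug=true, given the evidence: 0.71·0.19 = 0.134900
Normalizer over all consistent configurations: 0.48·0.81 + 0.71·0.19 = 0.523700
P(genuine code bug | test failure, flaky test harness) = 0.134900/0.523700 ≈ 0.2576

P(genuine code bug | test failure, flaky test harness) ≈ 0.2576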